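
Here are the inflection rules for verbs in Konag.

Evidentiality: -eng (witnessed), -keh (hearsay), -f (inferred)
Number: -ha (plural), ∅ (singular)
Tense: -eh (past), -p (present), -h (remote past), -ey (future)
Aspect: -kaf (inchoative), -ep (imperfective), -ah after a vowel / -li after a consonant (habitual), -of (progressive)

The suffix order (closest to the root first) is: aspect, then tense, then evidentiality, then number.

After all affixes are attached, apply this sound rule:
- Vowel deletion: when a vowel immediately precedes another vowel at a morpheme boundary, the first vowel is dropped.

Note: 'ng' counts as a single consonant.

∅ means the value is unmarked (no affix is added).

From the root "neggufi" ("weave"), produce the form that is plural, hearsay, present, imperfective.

Attach aspect imperfective -ep → neggufiep.
Attach tense present -p → neggufiepp.
Attach evidentiality hearsay -keh → neggufieppkeh.
Attach number plural -ha → neggufieppkehha.
Apply vowel deletion: neggufieppkehha → neggufeppkehha.

neggufeppkehha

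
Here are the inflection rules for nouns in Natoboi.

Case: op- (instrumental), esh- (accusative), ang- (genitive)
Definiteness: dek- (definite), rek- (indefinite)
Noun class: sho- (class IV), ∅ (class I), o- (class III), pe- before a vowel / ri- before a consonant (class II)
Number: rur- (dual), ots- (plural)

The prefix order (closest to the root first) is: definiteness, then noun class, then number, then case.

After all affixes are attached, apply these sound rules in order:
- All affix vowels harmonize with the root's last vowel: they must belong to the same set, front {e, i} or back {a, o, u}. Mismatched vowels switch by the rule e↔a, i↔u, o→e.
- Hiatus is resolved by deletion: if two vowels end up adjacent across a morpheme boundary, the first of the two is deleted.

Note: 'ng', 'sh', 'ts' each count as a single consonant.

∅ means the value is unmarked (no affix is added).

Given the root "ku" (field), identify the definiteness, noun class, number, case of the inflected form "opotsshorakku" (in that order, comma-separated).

Segment: op-ots-sho-rek-ku.
definiteness: rek- → indefinite.
noun class: sho- → class IV.
number: ots- → plural.
case: op- → instrumental.

indefinite, class IV, plural, instrumental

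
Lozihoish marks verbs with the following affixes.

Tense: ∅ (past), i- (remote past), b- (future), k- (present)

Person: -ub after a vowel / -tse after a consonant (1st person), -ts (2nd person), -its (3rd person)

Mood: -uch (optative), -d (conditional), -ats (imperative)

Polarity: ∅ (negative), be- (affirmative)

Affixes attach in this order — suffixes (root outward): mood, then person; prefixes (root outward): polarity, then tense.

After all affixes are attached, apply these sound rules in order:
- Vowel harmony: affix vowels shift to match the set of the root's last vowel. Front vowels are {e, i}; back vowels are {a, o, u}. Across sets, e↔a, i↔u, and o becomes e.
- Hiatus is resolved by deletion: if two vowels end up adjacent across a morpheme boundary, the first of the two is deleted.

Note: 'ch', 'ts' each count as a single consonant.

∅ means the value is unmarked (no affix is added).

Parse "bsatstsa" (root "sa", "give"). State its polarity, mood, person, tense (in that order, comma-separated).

negative, imperative, 1st person, future

Segment: b-sa-ats-tse.
polarity: ∅ → negative.
mood: -ats → imperative.
person: -ub/tse → 1st person.
tense: b- → future.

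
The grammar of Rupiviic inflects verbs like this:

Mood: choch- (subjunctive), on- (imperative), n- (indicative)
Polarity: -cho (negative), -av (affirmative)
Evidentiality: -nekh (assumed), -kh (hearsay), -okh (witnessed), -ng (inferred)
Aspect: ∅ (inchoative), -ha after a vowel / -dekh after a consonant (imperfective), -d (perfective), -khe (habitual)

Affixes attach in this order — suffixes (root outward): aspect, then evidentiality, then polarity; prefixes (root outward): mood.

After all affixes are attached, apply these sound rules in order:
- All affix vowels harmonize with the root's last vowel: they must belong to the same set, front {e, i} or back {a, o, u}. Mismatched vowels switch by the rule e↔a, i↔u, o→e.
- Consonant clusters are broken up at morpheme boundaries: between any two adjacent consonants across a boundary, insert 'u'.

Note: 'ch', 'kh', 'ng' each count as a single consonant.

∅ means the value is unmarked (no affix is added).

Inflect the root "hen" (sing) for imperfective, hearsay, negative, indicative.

nuhenudekhukhuche

Attach mood indicative n- → nhen.
Attach aspect imperfective -dekh (after consonant 'n') → nhendekh.
Attach evidentiality hearsay -kh → nhendekhkh.
Attach polarity negative -cho → nhendekhkhcho.
Apply vowel harmony: nhendekhkhcho → nhendekhkhche.
Apply epenthesis: nhendekhkhche → nuhenudekhukhuche.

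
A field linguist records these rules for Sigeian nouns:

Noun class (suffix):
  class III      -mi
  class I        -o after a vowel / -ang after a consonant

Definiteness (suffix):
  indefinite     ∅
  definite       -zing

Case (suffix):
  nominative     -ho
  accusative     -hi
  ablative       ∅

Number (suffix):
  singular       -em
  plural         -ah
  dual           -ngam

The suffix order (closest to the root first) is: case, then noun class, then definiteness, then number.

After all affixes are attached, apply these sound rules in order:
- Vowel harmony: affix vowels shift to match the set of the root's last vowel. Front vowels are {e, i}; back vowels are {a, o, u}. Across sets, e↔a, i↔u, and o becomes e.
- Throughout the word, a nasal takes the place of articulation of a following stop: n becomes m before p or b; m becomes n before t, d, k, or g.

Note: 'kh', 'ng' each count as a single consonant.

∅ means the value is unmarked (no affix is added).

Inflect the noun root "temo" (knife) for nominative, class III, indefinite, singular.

temohomuam

Attach case nominative -ho → temoho.
Attach noun class class III -mi → temohomi.
definiteness = indefinite: zero marking, form stays temohomi.
Attach number singular -em → temohomiem.
Apply vowel harmony: temohomiem → temohomuam.
Nasal assimilation: no change.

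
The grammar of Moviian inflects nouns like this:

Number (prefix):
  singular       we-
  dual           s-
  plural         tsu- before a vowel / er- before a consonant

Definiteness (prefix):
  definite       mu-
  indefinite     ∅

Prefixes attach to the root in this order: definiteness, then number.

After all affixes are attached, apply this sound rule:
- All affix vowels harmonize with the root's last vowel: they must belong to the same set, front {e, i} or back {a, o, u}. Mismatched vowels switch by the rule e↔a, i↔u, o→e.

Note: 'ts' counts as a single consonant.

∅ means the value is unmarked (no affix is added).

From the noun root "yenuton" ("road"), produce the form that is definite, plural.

Attach definiteness definite mu- → muyenuton.
Attach number plural er- (before consonant 'm') → ermuyenuton.
Apply vowel harmony: ermuyenuton → armuyenuton.

armuyenuton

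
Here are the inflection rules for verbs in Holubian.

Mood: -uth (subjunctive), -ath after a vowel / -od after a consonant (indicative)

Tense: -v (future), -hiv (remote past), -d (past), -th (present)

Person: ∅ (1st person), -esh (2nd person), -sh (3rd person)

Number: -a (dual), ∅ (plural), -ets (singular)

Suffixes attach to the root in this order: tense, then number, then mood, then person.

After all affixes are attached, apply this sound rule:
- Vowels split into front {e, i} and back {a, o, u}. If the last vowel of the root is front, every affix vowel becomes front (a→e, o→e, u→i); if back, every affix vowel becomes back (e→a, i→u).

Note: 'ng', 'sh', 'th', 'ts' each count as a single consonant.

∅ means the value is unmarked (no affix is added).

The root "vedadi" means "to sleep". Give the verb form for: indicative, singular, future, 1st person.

Attach tense future -v → vedadiv.
Attach number singular -ets → vedadivets.
Attach mood indicative -od (after consonant 'ts') → vedadivetsod.
person = 1st person: zero marking, form stays vedadivetsod.
Apply vowel harmony: vedadivetsod → vedadivetsed.

vedadivetsed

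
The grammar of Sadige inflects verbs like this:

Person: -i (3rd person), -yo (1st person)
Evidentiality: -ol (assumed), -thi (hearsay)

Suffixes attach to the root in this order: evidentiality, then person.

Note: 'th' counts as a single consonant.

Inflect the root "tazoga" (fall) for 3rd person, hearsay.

tazogathii

Attach evidentiality hearsay -thi → tazogathi.
Attach person 3rd person -i → tazogathii.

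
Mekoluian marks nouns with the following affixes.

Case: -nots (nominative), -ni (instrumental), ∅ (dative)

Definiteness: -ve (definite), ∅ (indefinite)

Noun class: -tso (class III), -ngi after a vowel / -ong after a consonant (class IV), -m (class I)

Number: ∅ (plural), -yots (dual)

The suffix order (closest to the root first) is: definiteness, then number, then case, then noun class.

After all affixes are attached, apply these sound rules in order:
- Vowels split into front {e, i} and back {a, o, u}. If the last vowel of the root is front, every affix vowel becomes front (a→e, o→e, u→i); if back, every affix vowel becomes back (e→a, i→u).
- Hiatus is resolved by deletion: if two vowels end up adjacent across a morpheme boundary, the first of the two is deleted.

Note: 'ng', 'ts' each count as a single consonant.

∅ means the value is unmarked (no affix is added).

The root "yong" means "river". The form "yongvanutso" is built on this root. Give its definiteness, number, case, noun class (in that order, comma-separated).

definite, plural, instrumental, class III

Segment: yong-ve-ni-tso.
definiteness: -ve → definite.
number: ∅ → plural.
case: -ni → instrumental.
noun class: -tso → class III.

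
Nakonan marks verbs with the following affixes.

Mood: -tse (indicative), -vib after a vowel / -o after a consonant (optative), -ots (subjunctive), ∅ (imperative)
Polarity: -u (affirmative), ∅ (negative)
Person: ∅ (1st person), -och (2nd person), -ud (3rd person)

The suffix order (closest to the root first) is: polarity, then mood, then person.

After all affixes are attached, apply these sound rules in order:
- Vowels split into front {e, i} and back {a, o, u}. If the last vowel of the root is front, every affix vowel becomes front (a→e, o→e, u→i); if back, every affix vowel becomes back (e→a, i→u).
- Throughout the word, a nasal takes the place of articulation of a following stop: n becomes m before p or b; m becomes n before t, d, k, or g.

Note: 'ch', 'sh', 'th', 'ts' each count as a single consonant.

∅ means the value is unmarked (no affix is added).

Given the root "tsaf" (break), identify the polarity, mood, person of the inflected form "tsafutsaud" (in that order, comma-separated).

Segment: tsaf-u-tse-ud.
polarity: -u → affirmative.
mood: -tse → indicative.
person: -ud → 3rd person.

affirmative, indicative, 3rd person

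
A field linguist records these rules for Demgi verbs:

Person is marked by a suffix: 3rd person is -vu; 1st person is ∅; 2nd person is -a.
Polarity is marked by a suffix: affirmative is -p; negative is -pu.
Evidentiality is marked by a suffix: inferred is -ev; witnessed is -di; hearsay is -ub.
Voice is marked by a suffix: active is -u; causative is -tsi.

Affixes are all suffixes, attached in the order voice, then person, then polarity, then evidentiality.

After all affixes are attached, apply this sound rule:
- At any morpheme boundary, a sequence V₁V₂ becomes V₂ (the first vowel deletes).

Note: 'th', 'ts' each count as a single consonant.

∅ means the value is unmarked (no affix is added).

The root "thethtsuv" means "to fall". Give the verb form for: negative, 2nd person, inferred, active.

thethtsuvapev

Attach voice active -u → thethtsuvu.
Attach person 2nd person -a → thethtsuvua.
Attach polarity negative -pu → thethtsuvuapu.
Attach evidentiality inferred -ev → thethtsuvuapuev.
Apply vowel deletion: thethtsuvuapuev → thethtsuvapev.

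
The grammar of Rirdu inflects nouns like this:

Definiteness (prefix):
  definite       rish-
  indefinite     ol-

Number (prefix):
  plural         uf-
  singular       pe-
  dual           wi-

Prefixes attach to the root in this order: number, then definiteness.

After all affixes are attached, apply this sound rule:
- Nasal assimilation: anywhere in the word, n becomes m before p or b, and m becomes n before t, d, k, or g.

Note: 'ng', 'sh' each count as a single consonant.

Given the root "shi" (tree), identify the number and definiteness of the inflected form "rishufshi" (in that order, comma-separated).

plural, definite

Segment: rish-uf-shi.
number: uf- → plural.
definiteness: rish- → definite.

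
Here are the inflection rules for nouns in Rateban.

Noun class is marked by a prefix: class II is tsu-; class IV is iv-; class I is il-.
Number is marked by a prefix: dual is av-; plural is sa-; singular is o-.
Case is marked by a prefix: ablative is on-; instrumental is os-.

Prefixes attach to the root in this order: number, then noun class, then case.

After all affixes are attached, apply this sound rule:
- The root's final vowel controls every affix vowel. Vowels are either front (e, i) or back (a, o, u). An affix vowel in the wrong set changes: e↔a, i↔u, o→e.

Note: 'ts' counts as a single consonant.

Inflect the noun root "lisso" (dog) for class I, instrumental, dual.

Attach number dual av- → avlisso.
Attach noun class class I il- → ilavlisso.
Attach case instrumental os- → osilavlisso.
Apply vowel harmony: osilavlisso → osulavlisso.

osulavlisso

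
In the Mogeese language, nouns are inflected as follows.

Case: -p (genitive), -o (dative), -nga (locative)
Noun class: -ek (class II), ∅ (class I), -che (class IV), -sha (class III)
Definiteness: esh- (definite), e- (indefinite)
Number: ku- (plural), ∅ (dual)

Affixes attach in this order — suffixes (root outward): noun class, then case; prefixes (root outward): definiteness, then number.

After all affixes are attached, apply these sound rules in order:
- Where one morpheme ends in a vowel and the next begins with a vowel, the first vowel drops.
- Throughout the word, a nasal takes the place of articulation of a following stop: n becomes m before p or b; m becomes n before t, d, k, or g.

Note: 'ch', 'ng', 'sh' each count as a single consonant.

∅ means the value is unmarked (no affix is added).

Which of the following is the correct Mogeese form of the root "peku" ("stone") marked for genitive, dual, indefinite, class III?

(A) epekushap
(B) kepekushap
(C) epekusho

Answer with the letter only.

A

Attach noun class class III -sha → pekusha.
Attach definiteness indefinite e- → epekusha.
number = dual: zero marking, form stays epekusha.
Attach case genitive -p → epekushap.
Vowel deletion: no change.
Nasal assimilation: no change.
So the correct form is epekushap, option (A).
(C) epekusho is wrong: it uses dative instead of genitive for case.
(B) kepekushap is wrong: it uses plural instead of dual for number.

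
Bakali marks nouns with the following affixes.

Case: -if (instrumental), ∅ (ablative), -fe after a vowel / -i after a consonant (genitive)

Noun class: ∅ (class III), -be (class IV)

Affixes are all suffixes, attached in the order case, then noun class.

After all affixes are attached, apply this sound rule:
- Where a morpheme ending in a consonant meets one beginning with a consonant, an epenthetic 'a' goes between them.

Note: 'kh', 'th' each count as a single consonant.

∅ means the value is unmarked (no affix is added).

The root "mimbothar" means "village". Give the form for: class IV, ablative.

mimbotharabe

case = ablative: zero marking, form stays mimbothar.
Attach noun class class IV -be → mimbotharbe.
Apply epenthesis: mimbotharbe → mimbotharabe.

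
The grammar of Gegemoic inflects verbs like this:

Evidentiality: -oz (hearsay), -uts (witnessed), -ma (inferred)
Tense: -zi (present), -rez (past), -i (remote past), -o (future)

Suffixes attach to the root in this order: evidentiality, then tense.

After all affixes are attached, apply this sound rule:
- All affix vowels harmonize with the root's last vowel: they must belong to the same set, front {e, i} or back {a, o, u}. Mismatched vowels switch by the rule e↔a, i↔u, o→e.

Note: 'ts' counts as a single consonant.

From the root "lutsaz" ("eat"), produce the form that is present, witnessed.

Attach evidentiality witnessed -uts → lutsazuts.
Attach tense present -zi → lutsazutszi.
Apply vowel harmony: lutsazutszi → lutsazutszu.

lutsazutszu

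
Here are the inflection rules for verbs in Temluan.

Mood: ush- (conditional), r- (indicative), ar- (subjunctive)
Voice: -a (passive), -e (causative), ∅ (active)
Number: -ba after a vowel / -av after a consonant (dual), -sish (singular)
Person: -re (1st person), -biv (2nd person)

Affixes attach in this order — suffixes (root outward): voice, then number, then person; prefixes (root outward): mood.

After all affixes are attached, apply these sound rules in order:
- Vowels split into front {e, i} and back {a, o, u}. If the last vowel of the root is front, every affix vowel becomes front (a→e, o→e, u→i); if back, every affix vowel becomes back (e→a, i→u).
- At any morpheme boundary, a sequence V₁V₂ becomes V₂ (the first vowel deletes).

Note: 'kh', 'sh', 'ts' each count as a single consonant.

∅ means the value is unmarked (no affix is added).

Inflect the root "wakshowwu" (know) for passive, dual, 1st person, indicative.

Attach voice passive -a → wakshowwua.
Attach number dual -ba (after vowel 'a') → wakshowwuaba.
Attach person 1st person -re → wakshowwuabare.
Attach mood indicative r- → rwakshowwuabare.
Apply vowel harmony: rwakshowwuabare → rwakshowwuabara.
Apply vowel deletion: rwakshowwuabara → rwakshowwabara.

rwakshowwabara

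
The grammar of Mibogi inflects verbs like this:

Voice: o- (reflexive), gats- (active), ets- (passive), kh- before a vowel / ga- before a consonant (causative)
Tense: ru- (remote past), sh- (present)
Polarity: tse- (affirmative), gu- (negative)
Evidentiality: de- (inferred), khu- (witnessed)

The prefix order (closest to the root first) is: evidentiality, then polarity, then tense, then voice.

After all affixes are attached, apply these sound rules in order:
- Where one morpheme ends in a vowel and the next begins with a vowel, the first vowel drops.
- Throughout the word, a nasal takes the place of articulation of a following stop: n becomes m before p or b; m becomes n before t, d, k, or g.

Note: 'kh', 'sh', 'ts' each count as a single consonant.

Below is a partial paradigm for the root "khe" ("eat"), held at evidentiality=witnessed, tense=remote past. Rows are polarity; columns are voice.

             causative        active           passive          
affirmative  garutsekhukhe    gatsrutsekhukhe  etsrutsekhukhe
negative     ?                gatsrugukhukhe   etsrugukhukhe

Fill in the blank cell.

Attach evidentiality witnessed khu- → khukhe.
Attach polarity negative gu- → gukhukhe.
Attach tense remote past ru- → rugukhukhe.
Attach voice causative ga- (before consonant 'r') → garugukhukhe.
Vowel deletion: no change.
Nasal assimilation: no change.

garugukhukhe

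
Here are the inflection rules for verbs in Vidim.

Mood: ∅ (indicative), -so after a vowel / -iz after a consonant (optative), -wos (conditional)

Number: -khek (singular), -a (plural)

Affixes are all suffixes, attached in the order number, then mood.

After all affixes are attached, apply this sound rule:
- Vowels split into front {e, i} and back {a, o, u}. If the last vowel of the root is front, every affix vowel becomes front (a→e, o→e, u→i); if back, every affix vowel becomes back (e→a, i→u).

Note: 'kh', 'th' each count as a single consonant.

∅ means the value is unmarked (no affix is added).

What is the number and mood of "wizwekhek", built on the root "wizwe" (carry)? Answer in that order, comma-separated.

Segment: wizwe-khek.
number: -khek → singular.
mood: ∅ → indicative.

singular, indicative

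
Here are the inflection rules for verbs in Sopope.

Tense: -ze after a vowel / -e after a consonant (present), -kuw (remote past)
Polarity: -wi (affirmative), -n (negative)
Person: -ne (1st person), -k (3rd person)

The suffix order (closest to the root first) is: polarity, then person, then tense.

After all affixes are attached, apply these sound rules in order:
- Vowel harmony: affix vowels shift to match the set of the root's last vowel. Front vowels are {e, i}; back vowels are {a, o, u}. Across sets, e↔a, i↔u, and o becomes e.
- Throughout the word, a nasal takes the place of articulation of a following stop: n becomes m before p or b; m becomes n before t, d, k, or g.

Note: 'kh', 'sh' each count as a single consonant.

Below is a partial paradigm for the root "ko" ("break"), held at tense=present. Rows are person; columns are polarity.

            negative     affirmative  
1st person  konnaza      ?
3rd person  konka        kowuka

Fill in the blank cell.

Attach polarity affirmative -wi → kowi.
Attach person 1st person -ne → kowine.
Attach tense present -ze (after vowel 'e') → kowineze.
Apply vowel harmony: kowineze → kowunaza.
Nasal assimilation: no change.

kowunaza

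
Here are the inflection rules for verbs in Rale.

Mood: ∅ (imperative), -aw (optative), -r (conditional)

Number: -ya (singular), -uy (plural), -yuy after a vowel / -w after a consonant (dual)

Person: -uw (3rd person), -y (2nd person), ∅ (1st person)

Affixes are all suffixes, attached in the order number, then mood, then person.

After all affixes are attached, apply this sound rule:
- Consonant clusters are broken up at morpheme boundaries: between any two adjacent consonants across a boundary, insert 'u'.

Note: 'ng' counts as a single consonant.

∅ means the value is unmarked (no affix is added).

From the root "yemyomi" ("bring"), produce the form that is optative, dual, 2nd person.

yemyomiyuyawuy

Attach number dual -yuy (after vowel 'i') → yemyomiyuy.
Attach mood optative -aw → yemyomiyuyaw.
Attach person 2nd person -y → yemyomiyuyawy.
Apply epenthesis: yemyomiyuyawy → yemyomiyuyawuy.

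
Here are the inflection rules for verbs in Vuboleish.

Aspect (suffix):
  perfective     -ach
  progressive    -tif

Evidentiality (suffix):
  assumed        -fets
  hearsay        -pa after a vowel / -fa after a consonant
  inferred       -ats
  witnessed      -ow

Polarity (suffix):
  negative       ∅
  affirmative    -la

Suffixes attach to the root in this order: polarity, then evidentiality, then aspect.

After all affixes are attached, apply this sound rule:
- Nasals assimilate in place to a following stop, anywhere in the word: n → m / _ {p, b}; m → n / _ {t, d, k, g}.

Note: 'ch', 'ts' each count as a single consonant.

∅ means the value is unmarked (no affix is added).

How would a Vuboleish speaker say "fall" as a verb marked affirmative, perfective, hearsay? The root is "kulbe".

kulbelapaach

Attach polarity affirmative -la → kulbela.
Attach evidentiality hearsay -pa (after vowel 'a') → kulbelapa.
Attach aspect perfective -ach → kulbelapaach.
Nasal assimilation: no change.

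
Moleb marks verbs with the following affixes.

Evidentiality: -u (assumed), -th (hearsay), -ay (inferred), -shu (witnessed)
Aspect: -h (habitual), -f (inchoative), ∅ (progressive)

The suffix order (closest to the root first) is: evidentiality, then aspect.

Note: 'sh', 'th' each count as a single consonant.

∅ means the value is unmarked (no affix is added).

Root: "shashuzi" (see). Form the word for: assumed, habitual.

Attach evidentiality assumed -u → shashuziu.
Attach aspect habitual -h → shashuziuh.

shashuziuh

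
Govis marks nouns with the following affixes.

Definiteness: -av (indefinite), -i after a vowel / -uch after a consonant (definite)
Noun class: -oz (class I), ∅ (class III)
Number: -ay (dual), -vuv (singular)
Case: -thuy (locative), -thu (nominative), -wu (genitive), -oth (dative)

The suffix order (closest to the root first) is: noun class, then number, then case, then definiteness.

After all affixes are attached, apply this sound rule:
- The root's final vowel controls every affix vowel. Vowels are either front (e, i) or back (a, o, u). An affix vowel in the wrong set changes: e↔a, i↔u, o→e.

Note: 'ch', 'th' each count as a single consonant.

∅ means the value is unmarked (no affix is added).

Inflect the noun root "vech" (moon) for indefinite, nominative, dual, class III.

noun class = class III: zero marking, form stays vech.
Attach number dual -ay → vechay.
Attach case nominative -thu → vechaythu.
Attach definiteness indefinite -av → vechaythuav.
Apply vowel harmony: vechaythuav → vecheythiev.

vecheythiev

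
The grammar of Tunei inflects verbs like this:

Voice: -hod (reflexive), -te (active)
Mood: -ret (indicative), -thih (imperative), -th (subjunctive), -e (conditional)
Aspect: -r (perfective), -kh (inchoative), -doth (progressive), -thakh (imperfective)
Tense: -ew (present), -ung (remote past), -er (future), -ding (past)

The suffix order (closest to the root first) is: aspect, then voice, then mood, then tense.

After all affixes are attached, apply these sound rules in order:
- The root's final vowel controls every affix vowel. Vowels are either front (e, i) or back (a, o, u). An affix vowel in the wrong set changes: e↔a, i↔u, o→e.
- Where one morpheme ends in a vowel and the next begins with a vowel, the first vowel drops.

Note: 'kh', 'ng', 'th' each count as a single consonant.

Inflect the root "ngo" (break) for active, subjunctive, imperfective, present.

ngothakhtathaw

Attach aspect imperfective -thakh → ngothakh.
Attach voice active -te → ngothakhte.
Attach mood subjunctive -th → ngothakhteth.
Attach tense present -ew → ngothakhtethew.
Apply vowel harmony: ngothakhtethew → ngothakhtathaw.
Vowel deletion: no change.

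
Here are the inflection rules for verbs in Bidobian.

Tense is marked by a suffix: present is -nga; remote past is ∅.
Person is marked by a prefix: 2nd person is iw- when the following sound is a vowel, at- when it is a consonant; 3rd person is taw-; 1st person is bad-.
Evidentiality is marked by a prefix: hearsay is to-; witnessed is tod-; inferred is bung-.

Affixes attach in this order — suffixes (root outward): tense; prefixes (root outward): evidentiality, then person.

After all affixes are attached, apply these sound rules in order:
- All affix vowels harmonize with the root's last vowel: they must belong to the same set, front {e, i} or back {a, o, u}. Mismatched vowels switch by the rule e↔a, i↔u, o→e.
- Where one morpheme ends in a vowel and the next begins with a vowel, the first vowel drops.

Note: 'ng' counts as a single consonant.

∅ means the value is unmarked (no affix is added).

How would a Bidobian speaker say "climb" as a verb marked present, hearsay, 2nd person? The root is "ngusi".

Attach evidentiality hearsay to- → tongusi.
Attach tense present -nga → tongusinga.
Attach person 2nd person at- (before consonant 't') → attongusinga.
Apply vowel harmony: attongusinga → ettengusinge.
Vowel deletion: no change.

ettengusinge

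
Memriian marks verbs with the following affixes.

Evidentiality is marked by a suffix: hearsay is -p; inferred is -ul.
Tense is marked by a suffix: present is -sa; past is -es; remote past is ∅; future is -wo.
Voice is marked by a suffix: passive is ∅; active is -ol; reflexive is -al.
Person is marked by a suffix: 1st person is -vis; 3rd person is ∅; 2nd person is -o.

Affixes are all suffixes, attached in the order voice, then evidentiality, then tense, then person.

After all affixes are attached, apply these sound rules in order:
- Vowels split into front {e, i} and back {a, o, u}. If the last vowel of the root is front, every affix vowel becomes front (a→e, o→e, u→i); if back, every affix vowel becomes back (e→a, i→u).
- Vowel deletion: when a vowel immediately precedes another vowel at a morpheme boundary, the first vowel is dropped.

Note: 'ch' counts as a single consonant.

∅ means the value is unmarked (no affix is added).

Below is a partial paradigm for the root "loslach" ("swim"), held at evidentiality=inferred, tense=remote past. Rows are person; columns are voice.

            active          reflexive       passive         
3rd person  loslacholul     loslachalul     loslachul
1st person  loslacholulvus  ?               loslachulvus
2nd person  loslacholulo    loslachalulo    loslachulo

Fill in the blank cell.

loslachalulvus

Attach voice reflexive -al → loslachal.
Attach evidentiality inferred -ul → loslachalul.
tense = remote past: zero marking, form stays loslachalul.
Attach person 1st person -vis → loslachalulvis.
Apply vowel harmony: loslachalulvis → loslachalulvus.
Vowel deletion: no change.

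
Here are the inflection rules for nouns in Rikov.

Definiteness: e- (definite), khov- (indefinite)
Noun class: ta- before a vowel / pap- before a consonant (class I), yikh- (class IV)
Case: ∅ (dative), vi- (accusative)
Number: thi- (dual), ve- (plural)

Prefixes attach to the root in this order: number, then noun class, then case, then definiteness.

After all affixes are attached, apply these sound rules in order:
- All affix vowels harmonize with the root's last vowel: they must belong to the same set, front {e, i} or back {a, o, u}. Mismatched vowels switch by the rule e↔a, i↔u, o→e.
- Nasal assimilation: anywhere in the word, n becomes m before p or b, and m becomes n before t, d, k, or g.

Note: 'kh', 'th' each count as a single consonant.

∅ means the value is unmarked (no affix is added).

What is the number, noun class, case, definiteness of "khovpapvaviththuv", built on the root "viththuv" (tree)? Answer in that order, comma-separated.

plural, class I, dative, indefinite

Segment: khov-pap-ve-viththuv.
number: ve- → plural.
noun class: ta/pap- → class I.
case: ∅ → dative.
definiteness: khov- → indefinite.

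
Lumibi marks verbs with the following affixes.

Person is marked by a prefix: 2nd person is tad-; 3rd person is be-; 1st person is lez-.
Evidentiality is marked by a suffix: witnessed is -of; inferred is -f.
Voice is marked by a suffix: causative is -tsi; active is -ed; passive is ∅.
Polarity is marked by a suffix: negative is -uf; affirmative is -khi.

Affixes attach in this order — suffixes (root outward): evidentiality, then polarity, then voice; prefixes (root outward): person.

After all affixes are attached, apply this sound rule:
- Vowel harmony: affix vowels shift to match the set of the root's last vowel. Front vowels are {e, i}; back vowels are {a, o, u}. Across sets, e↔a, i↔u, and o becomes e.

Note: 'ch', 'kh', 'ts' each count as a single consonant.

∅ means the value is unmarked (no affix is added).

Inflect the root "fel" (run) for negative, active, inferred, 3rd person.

Attach person 3rd person be- → befel.
Attach evidentiality inferred -f → befelf.
Attach polarity negative -uf → befelfuf.
Attach voice active -ed → befelfufed.
Apply vowel harmony: befelfufed → befelfifed.

befelfifed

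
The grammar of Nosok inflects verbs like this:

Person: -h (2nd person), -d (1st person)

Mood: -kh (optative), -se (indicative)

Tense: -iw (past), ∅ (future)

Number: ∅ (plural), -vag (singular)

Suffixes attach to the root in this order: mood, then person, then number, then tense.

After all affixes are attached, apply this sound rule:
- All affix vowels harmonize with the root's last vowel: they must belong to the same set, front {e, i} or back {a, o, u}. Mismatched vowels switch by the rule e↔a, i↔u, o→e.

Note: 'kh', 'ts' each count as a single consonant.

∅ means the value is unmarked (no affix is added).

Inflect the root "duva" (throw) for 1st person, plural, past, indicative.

duvasaduw

Attach mood indicative -se → duvase.
Attach person 1st person -d → duvased.
number = plural: zero marking, form stays duvased.
Attach tense past -iw → duvasediw.
Apply vowel harmony: duvasediw → duvasaduw.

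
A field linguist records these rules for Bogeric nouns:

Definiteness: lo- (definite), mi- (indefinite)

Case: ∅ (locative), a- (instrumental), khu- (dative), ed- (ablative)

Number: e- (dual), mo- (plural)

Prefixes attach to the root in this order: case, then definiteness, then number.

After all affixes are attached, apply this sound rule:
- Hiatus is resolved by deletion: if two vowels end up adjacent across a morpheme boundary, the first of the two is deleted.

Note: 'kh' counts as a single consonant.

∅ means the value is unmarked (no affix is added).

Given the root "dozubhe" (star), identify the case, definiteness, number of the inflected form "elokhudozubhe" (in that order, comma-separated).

dative, definite, dual

Segment: e-lo-khu-dozubhe.
case: khu- → dative.
definiteness: lo- → definite.
number: e- → dual.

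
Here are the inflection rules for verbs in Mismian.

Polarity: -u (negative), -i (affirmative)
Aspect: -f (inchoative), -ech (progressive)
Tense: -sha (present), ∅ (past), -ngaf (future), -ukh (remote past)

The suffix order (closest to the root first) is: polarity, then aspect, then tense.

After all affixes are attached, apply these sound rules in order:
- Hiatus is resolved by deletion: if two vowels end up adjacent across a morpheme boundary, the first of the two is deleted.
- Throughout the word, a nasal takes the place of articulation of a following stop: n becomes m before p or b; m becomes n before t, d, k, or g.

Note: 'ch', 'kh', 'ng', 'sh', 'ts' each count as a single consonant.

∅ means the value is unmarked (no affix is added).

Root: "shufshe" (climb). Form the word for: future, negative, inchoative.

Attach polarity negative -u → shufsheu.
Attach aspect inchoative -f → shufsheuf.
Attach tense future -ngaf → shufsheufngaf.
Apply vowel deletion: shufsheufngaf → shufshufngaf.
Nasal assimilation: no change.

shufshufngaf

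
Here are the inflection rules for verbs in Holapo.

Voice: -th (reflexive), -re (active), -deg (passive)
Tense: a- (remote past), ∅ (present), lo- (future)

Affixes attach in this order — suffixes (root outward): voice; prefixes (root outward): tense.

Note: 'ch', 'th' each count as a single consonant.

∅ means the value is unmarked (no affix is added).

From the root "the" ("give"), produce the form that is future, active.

lothere

Attach tense future lo- → lothe.
Attach voice active -re → lothere.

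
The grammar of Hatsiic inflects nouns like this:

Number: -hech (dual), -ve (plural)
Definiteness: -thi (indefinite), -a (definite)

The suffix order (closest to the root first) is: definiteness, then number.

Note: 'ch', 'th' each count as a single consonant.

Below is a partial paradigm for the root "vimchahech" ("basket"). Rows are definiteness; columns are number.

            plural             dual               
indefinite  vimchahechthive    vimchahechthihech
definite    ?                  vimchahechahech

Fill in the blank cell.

Attach definiteness definite -a → vimchahecha.
Attach number plural -ve → vimchahechave.

vimchahechave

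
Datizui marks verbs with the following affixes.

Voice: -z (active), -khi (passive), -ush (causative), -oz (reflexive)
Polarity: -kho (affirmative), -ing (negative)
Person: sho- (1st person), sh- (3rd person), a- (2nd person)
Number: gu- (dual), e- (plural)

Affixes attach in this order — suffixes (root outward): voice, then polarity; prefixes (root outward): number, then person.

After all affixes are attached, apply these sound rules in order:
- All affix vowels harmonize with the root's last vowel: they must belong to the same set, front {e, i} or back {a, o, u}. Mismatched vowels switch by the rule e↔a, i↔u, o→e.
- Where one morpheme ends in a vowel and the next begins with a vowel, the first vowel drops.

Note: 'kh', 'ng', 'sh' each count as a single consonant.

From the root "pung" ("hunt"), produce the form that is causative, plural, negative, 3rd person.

Attach number plural e- → epung.
Attach voice causative -ush → epungush.
Attach polarity negative -ing → epungushing.
Attach person 3rd person sh- → shepungushing.
Apply vowel harmony: shepungushing → shapungushung.
Vowel deletion: no change.

shapungushung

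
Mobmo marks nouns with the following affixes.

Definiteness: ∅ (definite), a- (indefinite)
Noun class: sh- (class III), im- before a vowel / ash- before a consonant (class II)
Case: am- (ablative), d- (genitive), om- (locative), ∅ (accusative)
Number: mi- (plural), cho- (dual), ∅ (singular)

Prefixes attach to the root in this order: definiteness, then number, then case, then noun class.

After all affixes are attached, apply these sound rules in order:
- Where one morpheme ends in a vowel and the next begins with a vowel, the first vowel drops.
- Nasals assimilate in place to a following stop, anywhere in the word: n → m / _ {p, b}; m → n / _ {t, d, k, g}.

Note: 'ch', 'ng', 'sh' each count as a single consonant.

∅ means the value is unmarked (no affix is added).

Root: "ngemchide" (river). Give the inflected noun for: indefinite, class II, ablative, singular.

Attach definiteness indefinite a- → angemchide.
number = singular: zero marking, form stays angemchide.
Attach case ablative am- → amangemchide.
Attach noun class class II im- (before vowel 'a') → imamangemchide.
Vowel deletion: no change.
Nasal assimilation: no change.

imamangemchide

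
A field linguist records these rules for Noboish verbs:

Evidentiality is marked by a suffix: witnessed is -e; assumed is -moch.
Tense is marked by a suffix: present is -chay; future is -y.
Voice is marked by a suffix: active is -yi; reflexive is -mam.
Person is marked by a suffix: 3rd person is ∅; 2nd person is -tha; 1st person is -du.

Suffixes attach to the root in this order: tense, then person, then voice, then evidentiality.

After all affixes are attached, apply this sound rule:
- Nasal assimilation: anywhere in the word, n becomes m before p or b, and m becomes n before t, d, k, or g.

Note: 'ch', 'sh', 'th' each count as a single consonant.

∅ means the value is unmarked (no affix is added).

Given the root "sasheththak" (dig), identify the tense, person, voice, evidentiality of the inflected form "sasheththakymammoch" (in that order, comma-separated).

future, 3rd person, reflexive, assumed

Segment: sasheththak-y-mam-moch.
tense: -y → future.
person: ∅ → 3rd person.
voice: -mam → reflexive.
evidentiality: -moch → assumed.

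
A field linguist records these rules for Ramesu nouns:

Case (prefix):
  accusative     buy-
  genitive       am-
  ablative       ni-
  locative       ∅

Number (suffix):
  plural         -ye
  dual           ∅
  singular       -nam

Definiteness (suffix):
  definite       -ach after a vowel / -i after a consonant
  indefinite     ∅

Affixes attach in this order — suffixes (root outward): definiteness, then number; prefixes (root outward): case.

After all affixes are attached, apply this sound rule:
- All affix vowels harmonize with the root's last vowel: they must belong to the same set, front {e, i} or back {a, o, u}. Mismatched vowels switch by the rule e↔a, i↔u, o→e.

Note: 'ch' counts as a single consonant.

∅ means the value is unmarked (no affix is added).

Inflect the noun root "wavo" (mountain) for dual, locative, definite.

wavoach

Attach definiteness definite -ach (after vowel 'o') → wavoach.
number = dual: zero marking, form stays wavoach.
case = locative: zero marking, form stays wavoach.
Vowel harmony: no change.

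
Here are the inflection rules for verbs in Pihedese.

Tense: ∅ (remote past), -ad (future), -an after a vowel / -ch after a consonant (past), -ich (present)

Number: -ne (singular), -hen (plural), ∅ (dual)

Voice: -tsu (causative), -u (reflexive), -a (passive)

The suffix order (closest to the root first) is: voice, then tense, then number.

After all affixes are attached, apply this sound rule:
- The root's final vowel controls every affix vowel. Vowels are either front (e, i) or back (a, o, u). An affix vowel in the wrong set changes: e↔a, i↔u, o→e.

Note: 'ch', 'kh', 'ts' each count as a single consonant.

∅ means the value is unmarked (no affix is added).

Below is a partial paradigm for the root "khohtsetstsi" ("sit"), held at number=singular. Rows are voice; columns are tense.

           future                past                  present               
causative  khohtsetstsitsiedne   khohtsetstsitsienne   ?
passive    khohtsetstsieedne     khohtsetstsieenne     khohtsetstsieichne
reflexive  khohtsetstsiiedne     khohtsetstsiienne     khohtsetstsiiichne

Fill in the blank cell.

Attach voice causative -tsu → khohtsetstsitsu.
Attach tense present -ich → khohtsetstsitsuich.
Attach number singular -ne → khohtsetstsitsuichne.
Apply vowel harmony: khohtsetstsitsuichne → khohtsetstsitsiichne.

khohtsetstsitsiichne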